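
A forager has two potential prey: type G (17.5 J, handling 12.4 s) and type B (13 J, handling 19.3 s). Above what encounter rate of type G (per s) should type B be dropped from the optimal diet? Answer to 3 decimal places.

0.074 per s

The zero-one rule: include type B iff E₂/h₂ > λE₁/(1+λh₁). Equality gives the switch point.
λE₁h₂ = E₂ + λE₂h₁ ⇒ λ = E₂/(E₁h₂ − E₂h₁) = 13/(337.8 − 161.2) = 0.07363 per s.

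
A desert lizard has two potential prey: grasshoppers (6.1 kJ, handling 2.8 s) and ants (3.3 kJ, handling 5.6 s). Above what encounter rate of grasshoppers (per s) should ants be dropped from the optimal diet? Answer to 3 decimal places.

At the threshold, the rate on grasshoppers alone equals the profitability of ants: λ·6.1/(1 + λ·2.8) = 3.3/5.6 = 0.5893.
Rearranging, λ(6.1 − 0.5893×2.8) = 0.5893, so λ = 0.5893/4.45 = 0.1324 per s.

0.132 per s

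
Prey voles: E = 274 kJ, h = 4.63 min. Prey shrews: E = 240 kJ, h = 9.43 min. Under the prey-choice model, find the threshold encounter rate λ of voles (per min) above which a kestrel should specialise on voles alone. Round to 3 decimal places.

0.163 per min

Drop shrews once their profitability E₂/h₂ falls below the rate achievable on voles alone: E₂/h₂ = λE₁/(1 + λh₁).
Solve for λ: λE₁h₂ = E₂(1 + λh₁) → λ(E₁h₂ − E₂h₁) = E₂ → λ = E₂/(E₁h₂ − E₂h₁).
λ = 240/(274×9.43 − 240×4.63) = 240/1473 = 0.163 per min.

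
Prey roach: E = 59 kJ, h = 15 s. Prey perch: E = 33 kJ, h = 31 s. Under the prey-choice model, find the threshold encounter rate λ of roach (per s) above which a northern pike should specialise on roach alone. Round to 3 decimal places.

0.025 per s

At the threshold, the rate on roach alone equals the profitability of perch: λ·59/(1 + λ·15) = 33/31 = 1.065.
Rearranging, λ(59 − 1.065×15) = 1.065, so λ = 1.065/43.03 = 0.02474 per s.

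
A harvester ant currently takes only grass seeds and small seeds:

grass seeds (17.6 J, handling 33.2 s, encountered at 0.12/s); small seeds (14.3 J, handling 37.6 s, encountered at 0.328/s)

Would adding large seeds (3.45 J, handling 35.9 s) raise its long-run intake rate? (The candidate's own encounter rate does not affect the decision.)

No

On grass seeds and small seeds alone, R = ΣλE/(1+Σλh) = 6.802/17.32 = 0.3928 J/s.
large seeds: E/h = 3.45/35.9 = 0.0961 J/s.
Since 0.0961 < R, time spent handling large seeds is better spent searching.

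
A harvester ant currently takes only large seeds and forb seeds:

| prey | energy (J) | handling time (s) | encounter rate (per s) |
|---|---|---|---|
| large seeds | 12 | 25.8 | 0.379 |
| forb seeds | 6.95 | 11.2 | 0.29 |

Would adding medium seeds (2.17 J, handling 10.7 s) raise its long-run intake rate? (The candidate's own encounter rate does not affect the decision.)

On large seeds and forb seeds alone, R = ΣλE/(1+Σλh) = 6.563/14.03 = 0.4679 J/s.
medium seeds: E/h = 2.17/10.7 = 0.2028 J/s.
Since 0.2028 < R, time spent handling medium seeds is better spent searching.

No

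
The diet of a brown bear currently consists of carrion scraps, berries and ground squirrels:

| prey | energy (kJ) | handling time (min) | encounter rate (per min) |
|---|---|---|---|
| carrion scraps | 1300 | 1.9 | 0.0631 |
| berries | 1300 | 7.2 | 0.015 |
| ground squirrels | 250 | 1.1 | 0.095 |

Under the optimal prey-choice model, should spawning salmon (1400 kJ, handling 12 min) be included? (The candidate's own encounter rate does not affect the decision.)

Yes

Intake rate on the current diet: R = (0.0631×1300 + 0.015×1300 + 0.095×250) / (1 + 0.0631×1.9 + 0.015×7.2 + 0.095×1.1) = 125.3/1.332 = 94.03 kJ/min.
spawning salmon: E/h = 1400/12 = 116.7 kJ/min.
116.7 > 94.03, so adding spawning salmon raises the average — include it.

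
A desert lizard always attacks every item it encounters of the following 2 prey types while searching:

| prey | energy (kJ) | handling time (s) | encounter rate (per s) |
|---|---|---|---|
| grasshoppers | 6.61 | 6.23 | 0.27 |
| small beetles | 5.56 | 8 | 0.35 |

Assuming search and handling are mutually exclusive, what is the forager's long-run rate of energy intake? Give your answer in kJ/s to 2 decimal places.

0.68 kJ/s

R = Σλ_iE_i / (1 + Σλ_ih_i)
Numerator: 0.27×6.61 + 0.35×5.56 = 3.731
Denominator: 1 + 0.27×6.23 + 0.35×8 = 5.482
R = 3.731/5.482 = 0.6805 kJ/s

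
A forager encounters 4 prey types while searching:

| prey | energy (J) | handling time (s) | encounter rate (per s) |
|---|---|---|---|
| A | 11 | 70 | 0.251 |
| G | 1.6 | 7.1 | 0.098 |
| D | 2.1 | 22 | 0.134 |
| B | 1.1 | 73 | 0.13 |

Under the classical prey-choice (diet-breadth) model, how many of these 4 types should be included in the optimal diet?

2

Rank by E/h (J/s): G 0.225, A 0.157, D 0.0955, B 0.0151. Include each in turn until the next type's E/h falls below the running intake rate.
Rate on top 1: 0.09246. A: 0.157 > 0.09246 → include.
Rate on top 2: 0.1514. D: 0.0955 < 0.1514 → exclude; stop.
Optimal diet: G, A — 2 of 4 types.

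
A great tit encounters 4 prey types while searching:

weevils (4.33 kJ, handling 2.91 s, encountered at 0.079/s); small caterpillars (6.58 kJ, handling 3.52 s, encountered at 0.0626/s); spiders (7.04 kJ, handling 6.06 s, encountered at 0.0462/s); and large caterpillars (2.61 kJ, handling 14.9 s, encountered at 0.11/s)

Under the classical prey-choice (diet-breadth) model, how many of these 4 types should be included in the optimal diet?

3

E/h in descending order: small caterpillars 1.87, weevils 1.49, spiders 1.16, large caterpillars 0.175 kJ/s. The optimal diet is the largest prefix of this list for which every included type satisfies E_i/h_i > R on the types above it.
Rate on top 1: 0.3375. weevils: 1.49 > 0.3375 → include.
Rate on top 2: 0.5199. spiders: 1.16 > 0.5199 → include.
Rate on top 3: 0.6238. large caterpillars: 0.175 < 0.6238 → exclude; stop.
Optimal diet: small caterpillars, weevils, spiders — 3 of 4 types.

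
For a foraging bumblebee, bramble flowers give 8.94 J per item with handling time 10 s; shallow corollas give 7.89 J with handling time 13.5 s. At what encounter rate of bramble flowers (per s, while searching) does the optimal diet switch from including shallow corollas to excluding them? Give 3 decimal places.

Drop shallow corollas once their profitability E₂/h₂ falls below the rate achievable on bramble flowers alone: E₂/h₂ = λE₁/(1 + λh₁).
Solve for λ: λE₁h₂ = E₂(1 + λh₁) → λ(E₁h₂ − E₂h₁) = E₂ → λ = E₂/(E₁h₂ − E₂h₁).
λ = 7.89/(8.94×13.5 − 7.89×10) = 7.89/41.79 = 0.1888 per s.

0.189 per s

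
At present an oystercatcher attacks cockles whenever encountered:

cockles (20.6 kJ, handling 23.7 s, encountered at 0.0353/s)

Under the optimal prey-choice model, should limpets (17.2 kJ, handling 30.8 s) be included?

Yes

Current rate: (0.0353×20.6)/(1 + 0.0353×23.7) = 0.3959 kJ/s.
Profitability of limpets: 17.2/30.8 = 0.5584 kJ/s.
0.5584 > 0.3959, so adding limpets raises the average — include it.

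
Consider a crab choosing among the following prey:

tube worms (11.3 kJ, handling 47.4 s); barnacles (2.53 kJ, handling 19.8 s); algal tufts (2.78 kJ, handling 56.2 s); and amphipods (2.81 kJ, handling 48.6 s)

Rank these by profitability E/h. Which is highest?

In descending order of E/h:
tube worms: 11.3/47.4 = 0.238 kJ/s
barnacles: 2.53/19.8 = 0.128 kJ/s
amphipods: 2.81/48.6 = 0.0578 kJ/s
algal tufts: 2.78/56.2 = 0.0495 kJ/s

tube worms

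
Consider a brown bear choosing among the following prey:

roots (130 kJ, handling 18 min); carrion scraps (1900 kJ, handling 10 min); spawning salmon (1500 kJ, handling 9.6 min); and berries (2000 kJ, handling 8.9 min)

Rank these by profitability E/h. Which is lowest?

In descending order of E/h:
berries: 2000/8.9 = 225 kJ/min
carrion scraps: 1900/10 = 190 kJ/min
spawning salmon: 1500/9.6 = 156 kJ/min
roots: 130/18 = 7.22 kJ/min

roots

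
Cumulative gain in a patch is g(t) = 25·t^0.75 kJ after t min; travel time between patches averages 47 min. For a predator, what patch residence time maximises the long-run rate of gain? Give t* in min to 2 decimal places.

Optimal t* satisfies g'(t*) = g(t*)/(T + t*).
g'(t) = 0.75·25·t^-0.25. Setting 0.75·25·t^-0.25 = 25·t^0.75/(47+t) gives 0.75(47+t) = t, so 0.25·t = 0.75×47.
t* = 0.75×47/0.25 = 141 min.

141.00 min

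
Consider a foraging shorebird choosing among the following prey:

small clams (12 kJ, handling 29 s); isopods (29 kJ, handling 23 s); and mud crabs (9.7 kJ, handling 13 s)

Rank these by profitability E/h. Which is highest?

Profitability E/h (kJ/s): small clams = 12/29 = 0.414, isopods = 29/23 = 1.26, mud crabs = 9.7/13 = 0.746.
Ranked: isopods > mud crabs > small clams.

isopods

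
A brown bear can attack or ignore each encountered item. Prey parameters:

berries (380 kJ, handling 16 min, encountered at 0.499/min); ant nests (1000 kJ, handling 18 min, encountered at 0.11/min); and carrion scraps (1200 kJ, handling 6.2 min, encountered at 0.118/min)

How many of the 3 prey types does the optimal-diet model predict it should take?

Profitabilities (E/h, kJ/min): carrion scraps 194, ant nests 55.6, berries 23.8. Add prey in this order while the next type's profitability exceeds the intake rate on those already taken.
Rate on top 1: 81.77. ant nests: 55.6 < 81.77 → exclude; stop.
Optimal diet: carrion scraps — 1 of 3 types.

1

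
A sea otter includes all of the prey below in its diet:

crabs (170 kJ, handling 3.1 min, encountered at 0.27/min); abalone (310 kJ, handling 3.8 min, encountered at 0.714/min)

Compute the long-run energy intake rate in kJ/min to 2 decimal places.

R = (0.27×170 + 0.714×310) / (1 + 0.27×3.1 + 0.714×3.8) = 267.2/4.55 = 58.73 kJ/min.

58.73 kJ/min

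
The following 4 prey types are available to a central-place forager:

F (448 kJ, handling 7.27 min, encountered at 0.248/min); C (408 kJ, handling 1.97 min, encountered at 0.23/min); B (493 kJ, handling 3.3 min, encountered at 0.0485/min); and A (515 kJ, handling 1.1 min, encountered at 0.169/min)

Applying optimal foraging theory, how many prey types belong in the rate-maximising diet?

E/h in descending order: A 468, C 207, B 149, F 61.6 kJ/min. The optimal diet is the largest prefix of this list for which every included type satisfies E_i/h_i > R on the types above it.
Rate on top 1: 73.39. C: 207 > 73.39 → include.
Rate on top 2: 110.4. B: 149 > 110.4 → include.
Rate on top 3: 113.8. F: 61.6 < 113.8 → exclude; stop.
Optimal diet: A, C, B — 3 of 4 types.

3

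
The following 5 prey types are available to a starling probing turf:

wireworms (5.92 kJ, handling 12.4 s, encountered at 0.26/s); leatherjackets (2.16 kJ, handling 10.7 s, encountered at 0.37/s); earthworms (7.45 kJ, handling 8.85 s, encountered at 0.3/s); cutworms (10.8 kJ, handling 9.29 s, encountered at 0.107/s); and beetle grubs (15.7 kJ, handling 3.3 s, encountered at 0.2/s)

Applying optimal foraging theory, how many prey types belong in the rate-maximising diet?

1

Profitabilities (E/h, kJ/s): beetle grubs 4.76, cutworms 1.16, earthworms 0.842, wireworms 0.477, leatherjackets 0.202. Add prey in this order while the next type's profitability exceeds the intake rate on those already taken.
Rate on top 1: 1.892. cutworms: 1.16 < 1.892 → exclude; stop.
Optimal diet: beetle grubs — 1 of 5 types.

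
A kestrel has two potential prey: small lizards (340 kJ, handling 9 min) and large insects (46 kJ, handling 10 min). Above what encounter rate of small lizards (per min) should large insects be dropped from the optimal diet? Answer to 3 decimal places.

The zero-one rule: include large insects iff E₂/h₂ > λE₁/(1+λh₁). Equality gives the switch point.
λE₁h₂ = E₂ + λE₂h₁ ⇒ λ = E₂/(E₁h₂ − E₂h₁) = 46/(3400 − 414) = 0.01541 per min.

0.015 per min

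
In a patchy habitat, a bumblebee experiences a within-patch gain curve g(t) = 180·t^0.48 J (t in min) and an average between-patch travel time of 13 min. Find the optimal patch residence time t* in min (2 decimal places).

Maximise g(t)/(T+t): set derivative to zero → g'(t)(T+t) = g(t).
g'(t) = 0.48·180·t^-0.52. Setting 0.48·180·t^-0.52 = 180·t^0.48/(13+t) gives 0.48(13+t) = t, so 0.52·t = 0.48×13.
t* = 0.48×13/0.52 = 12 min.

12.00 min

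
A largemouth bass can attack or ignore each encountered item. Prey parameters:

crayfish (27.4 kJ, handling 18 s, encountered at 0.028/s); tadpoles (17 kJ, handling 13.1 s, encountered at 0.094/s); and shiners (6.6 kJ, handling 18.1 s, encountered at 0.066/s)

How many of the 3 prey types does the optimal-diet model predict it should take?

2

Profitabilities (E/h, kJ/s): crayfish 1.52, tadpoles 1.3, shiners 0.365. Add prey in this order while the next type's profitability exceeds the intake rate on those already taken.
Rate on top 1: 0.5101. tadpoles: 1.3 > 0.5101 → include.
Rate on top 2: 0.8647. shiners: 0.365 < 0.8647 → exclude; stop.
Optimal diet: crayfish, tadpoles — 2 of 3 types.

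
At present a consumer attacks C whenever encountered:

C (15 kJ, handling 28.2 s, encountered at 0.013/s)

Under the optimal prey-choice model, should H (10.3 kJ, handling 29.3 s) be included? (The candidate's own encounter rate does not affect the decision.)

Yes

Intake rate on the current diet: R = (0.013×15) / (1 + 0.013×28.2) = 0.195/1.367 = 0.1427 kJ/s.
Profitability of H: 10.3/29.3 = 0.3515 kJ/s.
Since 0.3515 > R, including H increases the long-run rate.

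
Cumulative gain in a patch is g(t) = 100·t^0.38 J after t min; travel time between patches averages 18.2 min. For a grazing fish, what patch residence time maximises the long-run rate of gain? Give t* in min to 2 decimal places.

Maximise g(t)/(T+t): set derivative to zero → g'(t)(T+t) = g(t).
g'(t) = 0.38·100·t^-0.62. Setting 0.38·100·t^-0.62 = 100·t^0.38/(18.2+t) gives 0.38(18.2+t) = t, so 0.62·t = 0.38×18.2.
t* = 0.38×18.2/0.62 = 11.15 min.

11.15 min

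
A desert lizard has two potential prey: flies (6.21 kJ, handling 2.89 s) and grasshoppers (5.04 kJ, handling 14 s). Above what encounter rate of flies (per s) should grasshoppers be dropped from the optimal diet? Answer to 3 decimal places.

The zero-one rule: include grasshoppers iff E₂/h₂ > λE₁/(1+λh₁). Equality gives the switch point.
λE₁h₂ = E₂ + λE₂h₁ ⇒ λ = E₂/(E₁h₂ − E₂h₁) = 5.04/(86.94 − 14.57) = 0.06964 per s.

0.070 per s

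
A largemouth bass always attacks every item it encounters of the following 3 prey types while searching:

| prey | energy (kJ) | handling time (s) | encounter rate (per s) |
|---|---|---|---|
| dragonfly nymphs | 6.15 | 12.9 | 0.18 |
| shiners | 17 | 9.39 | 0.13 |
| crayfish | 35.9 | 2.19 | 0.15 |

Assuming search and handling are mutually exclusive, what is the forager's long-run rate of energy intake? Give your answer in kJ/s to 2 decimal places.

1.79 kJ/s

R = (0.18×6.15 + 0.13×17 + 0.15×35.9) / (1 + 0.18×12.9 + 0.13×9.39 + 0.15×2.19) = 8.702/4.871 = 1.786 kJ/s.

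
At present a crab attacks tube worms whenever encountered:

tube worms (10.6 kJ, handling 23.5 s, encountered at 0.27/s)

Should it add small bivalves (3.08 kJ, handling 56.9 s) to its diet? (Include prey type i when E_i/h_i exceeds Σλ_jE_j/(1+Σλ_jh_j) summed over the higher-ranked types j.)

No

Current rate: (0.27×10.6)/(1 + 0.27×23.5) = 0.3897 kJ/s.
Profitability of small bivalves: 3.08/56.9 = 0.05413 kJ/s.
Since 0.05413 < R, time spent handling small bivalves is better spent searching.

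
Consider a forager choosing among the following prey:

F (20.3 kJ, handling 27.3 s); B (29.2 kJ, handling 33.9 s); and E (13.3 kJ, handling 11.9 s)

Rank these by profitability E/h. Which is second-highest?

Profitability E/h (kJ/s): F = 20.3/27.3 = 0.744, B = 29.2/33.9 = 0.861, E = 13.3/11.9 = 1.12.
Ranked: E > B > F.

B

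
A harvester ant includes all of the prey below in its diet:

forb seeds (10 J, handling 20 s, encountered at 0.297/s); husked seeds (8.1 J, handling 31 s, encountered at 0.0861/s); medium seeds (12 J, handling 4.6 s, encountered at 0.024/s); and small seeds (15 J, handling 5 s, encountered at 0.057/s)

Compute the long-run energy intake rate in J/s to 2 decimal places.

0.48 J/s

Energy encountered per unit search time: 0.297×10 + 0.0861×8.1 + 0.024×12 + 0.057×15 = 4.81 J/s.
Handling time per unit search time: 0.297×20 + 0.0861×31 + 0.024×4.6 + 0.057×5 = 9.005.
Rate = 4.81/(1 + 9.005) = 0.4808 J/s.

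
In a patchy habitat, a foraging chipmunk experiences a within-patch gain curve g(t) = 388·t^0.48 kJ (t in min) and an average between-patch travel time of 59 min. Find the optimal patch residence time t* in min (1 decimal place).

54.5 min

Optimal t* satisfies g'(t*) = g(t*)/(T + t*).
g'(t) = 0.48·388·t^-0.52. Setting 0.48·388·t^-0.52 = 388·t^0.48/(59+t) gives 0.48(59+t) = t, so 0.52·t = 0.48×59.
t* = 0.48×59/0.52 = 54.46 min.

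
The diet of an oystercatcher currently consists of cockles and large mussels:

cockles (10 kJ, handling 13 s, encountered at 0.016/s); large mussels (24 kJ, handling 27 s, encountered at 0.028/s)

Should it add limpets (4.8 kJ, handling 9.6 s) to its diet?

On cockles and large mussels alone, R = ΣλE/(1+Σλh) = 0.832/1.964 = 0.4236 kJ/s.
Profitability of limpets: 4.8/9.6 = 0.5 kJ/s.
Since 0.5 > R, including limpets increases the long-run rate.

Yes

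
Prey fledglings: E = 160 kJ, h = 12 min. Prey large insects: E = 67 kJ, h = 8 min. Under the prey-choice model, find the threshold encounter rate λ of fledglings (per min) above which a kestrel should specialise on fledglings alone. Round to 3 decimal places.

0.141 per min

Drop large insects once their profitability E₂/h₂ falls below the rate achievable on fledglings alone: E₂/h₂ = λE₁/(1 + λh₁).
Solve for λ: λE₁h₂ = E₂(1 + λh₁) → λ(E₁h₂ − E₂h₁) = E₂ → λ = E₂/(E₁h₂ − E₂h₁).
λ = 67/(160×8 − 67×12) = 67/476 = 0.1408 per min.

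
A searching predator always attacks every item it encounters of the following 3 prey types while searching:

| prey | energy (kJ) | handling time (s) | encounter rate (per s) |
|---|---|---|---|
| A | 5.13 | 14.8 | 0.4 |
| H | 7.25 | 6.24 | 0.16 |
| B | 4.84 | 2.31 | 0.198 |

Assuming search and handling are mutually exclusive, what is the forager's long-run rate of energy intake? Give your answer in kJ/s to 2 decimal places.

R = (0.4×5.13 + 0.16×7.25 + 0.198×4.84) / (1 + 0.4×14.8 + 0.16×6.24 + 0.198×2.31) = 4.17/8.376 = 0.4979 kJ/s.

0.50 kJ/s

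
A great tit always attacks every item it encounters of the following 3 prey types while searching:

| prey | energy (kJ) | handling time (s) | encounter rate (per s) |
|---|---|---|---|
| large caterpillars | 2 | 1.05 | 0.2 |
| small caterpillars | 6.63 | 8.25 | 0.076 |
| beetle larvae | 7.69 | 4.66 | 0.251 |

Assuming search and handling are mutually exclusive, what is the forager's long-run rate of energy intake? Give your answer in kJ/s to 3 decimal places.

0.943 kJ/s

Energy encountered per unit search time: 0.2×2 + 0.076×6.63 + 0.251×7.69 = 2.834 kJ/s.
Handling time per unit search time: 0.2×1.05 + 0.076×8.25 + 0.251×4.66 = 2.007.
Rate = 2.834/(1 + 2.007) = 0.9426 kJ/s.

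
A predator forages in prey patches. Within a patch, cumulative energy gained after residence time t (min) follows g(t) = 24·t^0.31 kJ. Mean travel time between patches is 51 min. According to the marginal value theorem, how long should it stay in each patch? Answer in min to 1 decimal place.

By the marginal value theorem, leave when the instantaneous gain rate g'(t) equals the habitat-wide average g(t)/(T + t).
g'(t) = 0.31·24·t^-0.69. Setting 0.31·24·t^-0.69 = 24·t^0.31/(51+t) gives 0.31(51+t) = t, so 0.69·t = 0.31×51.
t* = 0.31×51/0.69 = 22.91 min.

22.9 min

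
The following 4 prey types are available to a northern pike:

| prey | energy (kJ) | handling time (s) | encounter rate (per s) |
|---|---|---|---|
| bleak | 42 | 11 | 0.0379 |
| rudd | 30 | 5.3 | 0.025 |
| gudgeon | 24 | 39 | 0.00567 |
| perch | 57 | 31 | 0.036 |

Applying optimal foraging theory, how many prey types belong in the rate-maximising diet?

E/h in descending order: rudd 5.66, bleak 3.82, perch 1.84, gudgeon 0.615 kJ/s. The optimal diet is the largest prefix of this list for which every included type satisfies E_i/h_i > R on the types above it.
Rate on top 1: 0.6623. bleak: 3.82 > 0.6623 → include.
Rate on top 2: 1.511. perch: 1.84 > 1.511 → include.
Rate on top 3: 1.648. gudgeon: 0.615 < 1.648 → exclude; stop.
Optimal diet: rudd, bleak, perch — 3 of 4 types.

3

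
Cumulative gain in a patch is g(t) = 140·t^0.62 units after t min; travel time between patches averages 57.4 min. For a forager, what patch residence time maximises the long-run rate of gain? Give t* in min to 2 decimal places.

93.65 min

Maximise g(t)/(T+t): set derivative to zero → g'(t)(T+t) = g(t).
g'(t) = 0.62·140·t^-0.38. Setting 0.62·140·t^-0.38 = 140·t^0.62/(57.4+t) gives 0.62(57.4+t) = t, so 0.38·t = 0.62×57.4.
t* = 0.62×57.4/0.38 = 93.65 min.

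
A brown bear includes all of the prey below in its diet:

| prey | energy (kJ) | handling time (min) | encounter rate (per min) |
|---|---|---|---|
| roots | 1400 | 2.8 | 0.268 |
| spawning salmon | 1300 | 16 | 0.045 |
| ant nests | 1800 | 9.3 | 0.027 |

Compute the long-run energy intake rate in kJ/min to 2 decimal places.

177.22 kJ/min

R = (0.268×1400 + 0.045×1300 + 0.027×1800) / (1 + 0.268×2.8 + 0.045×16 + 0.027×9.3) = 482.3/2.721 = 177.2 kJ/min.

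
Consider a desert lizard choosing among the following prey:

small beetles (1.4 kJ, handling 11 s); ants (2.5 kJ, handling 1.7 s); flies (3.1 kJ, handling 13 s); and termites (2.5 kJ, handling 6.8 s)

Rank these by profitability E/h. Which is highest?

ants

Profitability E/h (kJ/s): small beetles = 1.4/11 = 0.127, ants = 2.5/1.7 = 1.47, flies = 3.1/13 = 0.238, termites = 2.5/6.8 = 0.368.
Ranked: ants > termites > flies > small beetles.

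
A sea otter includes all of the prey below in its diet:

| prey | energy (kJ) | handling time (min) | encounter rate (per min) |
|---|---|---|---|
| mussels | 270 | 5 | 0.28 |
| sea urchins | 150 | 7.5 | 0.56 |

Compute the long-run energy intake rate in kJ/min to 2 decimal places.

R = Σλ_iE_i / (1 + Σλ_ih_i)
Numerator: 0.28×270 + 0.56×150 = 159.6
Denominator: 1 + 0.28×5 + 0.56×7.5 = 6.6
R = 159.6/6.6 = 24.18 kJ/min

24.18 kJ/min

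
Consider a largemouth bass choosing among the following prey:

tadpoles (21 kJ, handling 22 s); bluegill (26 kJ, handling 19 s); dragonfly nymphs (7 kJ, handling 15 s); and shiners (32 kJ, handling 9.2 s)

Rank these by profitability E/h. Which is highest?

Profitability E/h (kJ/s): tadpoles = 21/22 = 0.955, bluegill = 26/19 = 1.37, dragonfly nymphs = 7/15 = 0.467, shiners = 32/9.2 = 3.48.
Ranked: shiners > bluegill > tadpoles > dragonfly nymphs.

shiners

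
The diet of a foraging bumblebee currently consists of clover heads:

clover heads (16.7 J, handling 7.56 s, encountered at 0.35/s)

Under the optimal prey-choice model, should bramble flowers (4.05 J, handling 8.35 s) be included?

Intake rate on the current diet: R = (0.35×16.7) / (1 + 0.35×7.56) = 5.845/3.646 = 1.603 J/s.
Profitability of bramble flowers: 4.05/8.35 = 0.485 J/s.
Since 0.485 < R, time spent handling bramble flowers is better spent searching.

No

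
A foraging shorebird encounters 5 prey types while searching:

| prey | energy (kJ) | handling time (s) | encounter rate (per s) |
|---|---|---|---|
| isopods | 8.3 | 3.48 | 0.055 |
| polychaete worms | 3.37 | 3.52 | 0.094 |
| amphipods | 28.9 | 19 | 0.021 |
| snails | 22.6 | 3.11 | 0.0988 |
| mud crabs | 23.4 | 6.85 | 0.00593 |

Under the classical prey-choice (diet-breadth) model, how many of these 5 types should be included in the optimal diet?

Rank by E/h (kJ/s): snails 7.27, mud crabs 3.42, isopods 2.39, amphipods 1.52, polychaete worms 0.957. Include each in turn until the next type's E/h falls below the running intake rate.
Rate on top 1: 1.708. mud crabs: 3.42 > 1.708 → include.
Rate on top 2: 1.76. isopods: 2.39 > 1.76 → include.
Rate on top 3: 1.837. amphipods: 1.52 < 1.837 → exclude; stop.
Optimal diet: snails, mud crabs, isopods — 3 of 5 types.

3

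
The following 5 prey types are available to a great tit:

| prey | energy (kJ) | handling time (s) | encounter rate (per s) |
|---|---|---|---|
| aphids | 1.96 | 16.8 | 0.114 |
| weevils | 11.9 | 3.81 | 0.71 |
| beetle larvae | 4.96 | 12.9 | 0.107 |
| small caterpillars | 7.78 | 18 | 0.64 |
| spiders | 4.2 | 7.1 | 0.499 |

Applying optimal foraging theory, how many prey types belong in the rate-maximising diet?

Profitabilities (E/h, kJ/s): weevils 3.12, spiders 0.592, small caterpillars 0.432, beetle larvae 0.384, aphids 0.117. Add prey in this order while the next type's profitability exceeds the intake rate on those already taken.
Rate on top 1: 2.28. spiders: 0.592 < 2.28 → exclude; stop.
Optimal diet: weevils — 1 of 5 types.

1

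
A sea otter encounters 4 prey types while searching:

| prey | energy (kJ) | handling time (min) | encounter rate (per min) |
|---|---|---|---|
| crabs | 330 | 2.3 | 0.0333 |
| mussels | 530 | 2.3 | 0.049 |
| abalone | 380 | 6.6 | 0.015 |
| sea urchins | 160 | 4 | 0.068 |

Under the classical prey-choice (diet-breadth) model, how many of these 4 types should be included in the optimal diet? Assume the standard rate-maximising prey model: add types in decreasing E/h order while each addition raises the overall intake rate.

4

E/h in descending order: mussels 230, crabs 143, abalone 57.6, sea urchins 40 kJ/min. The optimal diet is the largest prefix of this list for which every included type satisfies E_i/h_i > R on the types above it.
Rate on top 1: 23.34. crabs: 143 > 23.34 → include.
Rate on top 2: 31.08. abalone: 57.6 > 31.08 → include.
Rate on top 3: 33.11. sea urchins: 40 > 33.11 → include.
Optimal diet: mussels, crabs, abalone, sea urchins — 4 of 4 types.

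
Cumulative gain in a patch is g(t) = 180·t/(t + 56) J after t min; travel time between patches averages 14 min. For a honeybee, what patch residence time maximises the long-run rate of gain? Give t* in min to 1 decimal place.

Maximise g(t)/(T+t): set derivative to zero → g'(t)(T+t) = g(t).
g'(t) = 180·56/(t + 56)². Setting 180·56/(t+56)² = 180t/[(t+56)(14+t)] gives 56(14+t) = t(t+56), so t² = 56×14 = 784.
t* = √784 = 28 min.

28.0 min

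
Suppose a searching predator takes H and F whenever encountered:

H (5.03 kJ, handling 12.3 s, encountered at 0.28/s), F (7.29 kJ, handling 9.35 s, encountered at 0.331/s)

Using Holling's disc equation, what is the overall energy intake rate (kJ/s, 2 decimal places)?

R = Σλ_iE_i / (1 + Σλ_ih_i)
Numerator: 0.28×5.03 + 0.331×7.29 = 3.821
Denominator: 1 + 0.28×12.3 + 0.331×9.35 = 7.539
R = 3.821/7.539 = 0.5069 kJ/s

0.51 kJ/s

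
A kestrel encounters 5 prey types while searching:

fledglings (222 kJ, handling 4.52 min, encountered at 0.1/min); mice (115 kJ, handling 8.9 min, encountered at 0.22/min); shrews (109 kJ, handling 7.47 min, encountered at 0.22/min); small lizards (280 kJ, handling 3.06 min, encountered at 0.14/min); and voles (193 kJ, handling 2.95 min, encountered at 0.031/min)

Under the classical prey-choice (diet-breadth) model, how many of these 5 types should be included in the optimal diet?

3

Rank by E/h (kJ/min): small lizards 91.5, voles 65.4, fledglings 49.1, shrews 14.6, mice 12.9. Include each in turn until the next type's E/h falls below the running intake rate.
Rate on top 1: 27.44. voles: 65.4 > 27.44 → include.
Rate on top 2: 29.73. fledglings: 49.1 > 29.73 → include.
Rate on top 3: 34.17. shrews: 14.6 < 34.17 → exclude; stop.
Optimal diet: small lizards, voles, fledglings — 3 of 5 types.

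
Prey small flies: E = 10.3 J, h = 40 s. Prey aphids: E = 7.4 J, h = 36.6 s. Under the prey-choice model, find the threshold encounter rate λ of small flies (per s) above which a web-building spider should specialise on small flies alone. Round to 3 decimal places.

0.091 per s

Drop aphids once their profitability E₂/h₂ falls below the rate achievable on small flies alone: E₂/h₂ = λE₁/(1 + λh₁).
Solve for λ: λE₁h₂ = E₂(1 + λh₁) → λ(E₁h₂ − E₂h₁) = E₂ → λ = E₂/(E₁h₂ − E₂h₁).
λ = 7.4/(10.3×36.6 − 7.4×40) = 7.4/80.98 = 0.09138 per s.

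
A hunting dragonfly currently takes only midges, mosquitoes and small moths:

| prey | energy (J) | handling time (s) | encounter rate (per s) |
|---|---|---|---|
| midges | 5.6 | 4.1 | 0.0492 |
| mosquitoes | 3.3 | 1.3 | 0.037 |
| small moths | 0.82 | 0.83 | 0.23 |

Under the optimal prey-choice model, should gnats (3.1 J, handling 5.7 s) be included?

Current rate: (0.0492×5.6 + 0.037×3.3 + 0.23×0.82)/(1 + 0.0492×4.1 + 0.037×1.3 + 0.23×0.83) = 0.4069 J/s.
gnats: E/h = 3.1/5.7 = 0.5439 J/s.
0.5439 > 0.4069, so adding gnats raises the average — include it.

Yes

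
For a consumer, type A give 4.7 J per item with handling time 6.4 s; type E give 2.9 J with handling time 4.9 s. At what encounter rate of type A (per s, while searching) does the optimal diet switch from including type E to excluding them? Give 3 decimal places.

0.649 per s

Drop type E once their profitability E₂/h₂ falls below the rate achievable on type A alone: E₂/h₂ = λE₁/(1 + λh₁).
Solve for λ: λE₁h₂ = E₂(1 + λh₁) → λ(E₁h₂ − E₂h₁) = E₂ → λ = E₂/(E₁h₂ − E₂h₁).
λ = 2.9/(4.7×4.9 − 2.9×6.4) = 2.9/4.47 = 0.6488 per s.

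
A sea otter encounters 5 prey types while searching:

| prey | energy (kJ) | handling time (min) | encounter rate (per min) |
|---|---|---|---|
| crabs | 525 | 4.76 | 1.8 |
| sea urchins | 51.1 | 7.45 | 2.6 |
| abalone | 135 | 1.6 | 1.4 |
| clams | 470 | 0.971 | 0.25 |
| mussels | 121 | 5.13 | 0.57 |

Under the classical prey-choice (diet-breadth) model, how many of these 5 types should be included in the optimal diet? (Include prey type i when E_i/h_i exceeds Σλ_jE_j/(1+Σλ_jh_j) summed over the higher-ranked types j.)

E/h in descending order: clams 484, crabs 110, abalone 84.4, mussels 23.6, sea urchins 6.86 kJ/min. The optimal diet is the largest prefix of this list for which every included type satisfies E_i/h_i > R on the types above it.
Rate on top 1: 94.55. crabs: 110 > 94.55 → include.
Rate on top 2: 108.3. abalone: 84.4 < 108.3 → exclude; stop.
Optimal diet: clams, crabs — 2 of 5 types.

2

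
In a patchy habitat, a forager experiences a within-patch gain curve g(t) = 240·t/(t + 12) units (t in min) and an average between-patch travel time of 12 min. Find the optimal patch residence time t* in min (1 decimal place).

Optimal t* satisfies g'(t*) = g(t*)/(T + t*).
g'(t) = 240·12/(t + 12)². Setting 240·12/(t+12)² = 240t/[(t+12)(12+t)] gives 12(12+t) = t(t+12), so t² = 12×12 = 144.
t* = √144 = 12 min.

12.0 min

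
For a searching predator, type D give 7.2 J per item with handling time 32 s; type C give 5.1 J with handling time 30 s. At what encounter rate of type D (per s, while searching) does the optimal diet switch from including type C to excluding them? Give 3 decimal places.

The zero-one rule: include type C iff E₂/h₂ > λE₁/(1+λh₁). Equality gives the switch point.
λE₁h₂ = E₂ + λE₂h₁ ⇒ λ = E₂/(E₁h₂ − E₂h₁) = 5.1/(216 − 163.2) = 0.09659 per s.

0.097 per s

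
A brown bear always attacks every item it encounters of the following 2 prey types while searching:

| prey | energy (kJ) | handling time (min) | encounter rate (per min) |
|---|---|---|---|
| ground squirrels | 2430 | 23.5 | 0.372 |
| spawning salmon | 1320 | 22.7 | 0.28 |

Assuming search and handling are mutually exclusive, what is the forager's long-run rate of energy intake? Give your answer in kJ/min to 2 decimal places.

R = (0.372×2430 + 0.28×1320) / (1 + 0.372×23.5 + 0.28×22.7) = 1274/16.1 = 79.11 kJ/min.

79.11 kJ/min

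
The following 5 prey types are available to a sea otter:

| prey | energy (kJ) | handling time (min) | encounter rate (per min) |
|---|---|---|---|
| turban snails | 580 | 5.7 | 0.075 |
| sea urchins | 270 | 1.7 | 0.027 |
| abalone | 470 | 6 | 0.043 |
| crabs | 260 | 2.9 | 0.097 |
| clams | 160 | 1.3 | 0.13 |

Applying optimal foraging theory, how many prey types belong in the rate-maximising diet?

5

Profitabilities (E/h, kJ/min): sea urchins 159, clams 123, turban snails 102, crabs 89.7, abalone 78.3. Add prey in this order while the next type's profitability exceeds the intake rate on those already taken.
Rate on top 1: 6.97. clams: 123 > 6.97 → include.
Rate on top 2: 23.12. turban snails: 102 > 23.12 → include.
Rate on top 3: 43.59. crabs: 89.7 > 43.59 → include.
Rate on top 4: 50.32. abalone: 78.3 > 50.32 → include.
Optimal diet: sea urchins, clams, turban snails, crabs, abalone — 5 of 5 types.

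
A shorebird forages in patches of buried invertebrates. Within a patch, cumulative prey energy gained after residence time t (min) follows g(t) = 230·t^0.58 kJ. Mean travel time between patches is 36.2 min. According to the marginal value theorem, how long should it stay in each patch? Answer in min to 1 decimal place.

50.0 min

Maximise g(t)/(T+t): set derivative to zero → g'(t)(T+t) = g(t).
g'(t) = 0.58·230·t^-0.42. Setting 0.58·230·t^-0.42 = 230·t^0.58/(36.2+t) gives 0.58(36.2+t) = t, so 0.42·t = 0.58×36.2.
t* = 0.58×36.2/0.42 = 49.99 min.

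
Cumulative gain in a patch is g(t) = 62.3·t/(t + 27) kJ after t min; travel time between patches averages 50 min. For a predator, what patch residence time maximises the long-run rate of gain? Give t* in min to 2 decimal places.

36.74 min

By the marginal value theorem, leave when the instantaneous gain rate g'(t) equals the habitat-wide average g(t)/(T + t).
g'(t) = 62.3·27/(t + 27)². Setting 62.3·27/(t+27)² = 62.3t/[(t+27)(50+t)] gives 27(50+t) = t(t+27), so t² = 27×50 = 1350.
t* = √1350 = 36.74 min.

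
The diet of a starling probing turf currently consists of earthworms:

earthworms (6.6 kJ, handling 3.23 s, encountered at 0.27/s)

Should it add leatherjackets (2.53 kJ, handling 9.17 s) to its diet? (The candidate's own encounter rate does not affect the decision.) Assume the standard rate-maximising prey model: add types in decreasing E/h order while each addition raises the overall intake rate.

Intake rate on the current diet: R = (0.27×6.6) / (1 + 0.27×3.23) = 1.782/1.872 = 0.9519 kJ/s.
leatherjackets: E/h = 2.53/9.17 = 0.2759 kJ/s.
Since 0.2759 < R, time spent handling leatherjackets is better spent searching.

No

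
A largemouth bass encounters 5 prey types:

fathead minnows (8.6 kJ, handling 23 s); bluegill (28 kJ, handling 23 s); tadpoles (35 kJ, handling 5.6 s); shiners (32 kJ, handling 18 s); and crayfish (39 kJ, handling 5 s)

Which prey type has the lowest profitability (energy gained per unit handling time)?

fathead minnows

Profitability E/h (kJ/s): fathead minnows = 8.6/23 = 0.374, bluegill = 28/23 = 1.22, tadpoles = 35/5.6 = 6.25, shiners = 32/18 = 1.78, crayfish = 39/5 = 7.8.
Ranked: crayfish > tadpoles > shiners > bluegill > fathead minnows.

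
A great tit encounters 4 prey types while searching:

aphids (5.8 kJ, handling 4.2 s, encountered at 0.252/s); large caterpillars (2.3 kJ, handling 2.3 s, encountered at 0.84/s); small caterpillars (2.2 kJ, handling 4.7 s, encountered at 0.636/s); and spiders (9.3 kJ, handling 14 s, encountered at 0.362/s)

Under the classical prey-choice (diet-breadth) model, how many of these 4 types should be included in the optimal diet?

2

Profitabilities (E/h, kJ/s): aphids 1.38, large caterpillars 1, spiders 0.664, small caterpillars 0.468. Add prey in this order while the next type's profitability exceeds the intake rate on those already taken.
Rate on top 1: 0.7101. large caterpillars: 1 > 0.7101 → include.
Rate on top 2: 0.8504. spiders: 0.664 < 0.8504 → exclude; stop.
Optimal diet: aphids, large caterpillars — 2 of 4 types.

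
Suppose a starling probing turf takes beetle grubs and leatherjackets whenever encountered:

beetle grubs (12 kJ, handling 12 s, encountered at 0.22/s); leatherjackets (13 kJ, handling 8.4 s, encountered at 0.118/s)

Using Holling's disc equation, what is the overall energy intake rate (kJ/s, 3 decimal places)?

R = (0.22×12 + 0.118×13) / (1 + 0.22×12 + 0.118×8.4) = 4.174/4.631 = 0.9013 kJ/s.

0.901 kJ/s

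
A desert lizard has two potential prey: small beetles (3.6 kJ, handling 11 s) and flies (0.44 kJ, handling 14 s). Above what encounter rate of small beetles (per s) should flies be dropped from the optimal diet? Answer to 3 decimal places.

The zero-one rule: include flies iff E₂/h₂ > λE₁/(1+λh₁). Equality gives the switch point.
λE₁h₂ = E₂ + λE₂h₁ ⇒ λ = E₂/(E₁h₂ − E₂h₁) = 0.44/(50.4 − 4.84) = 0.009658 per s.

0.010 per s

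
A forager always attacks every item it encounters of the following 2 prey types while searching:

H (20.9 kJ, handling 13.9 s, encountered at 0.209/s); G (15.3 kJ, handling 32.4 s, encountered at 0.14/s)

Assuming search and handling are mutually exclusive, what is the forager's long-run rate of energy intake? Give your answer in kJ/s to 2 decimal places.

Energy encountered per unit search time: 0.209×20.9 + 0.14×15.3 = 6.51 kJ/s.
Handling time per unit search time: 0.209×13.9 + 0.14×32.4 = 7.441.
Rate = 6.51/(1 + 7.441) = 0.7712 kJ/s.

0.77 kJ/s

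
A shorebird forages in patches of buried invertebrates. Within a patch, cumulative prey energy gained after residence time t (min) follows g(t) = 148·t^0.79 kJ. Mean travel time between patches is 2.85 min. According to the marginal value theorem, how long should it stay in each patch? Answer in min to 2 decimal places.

10.72 min

Optimal t* satisfies g'(t*) = g(t*)/(T + t*).
g'(t) = 0.79·148·t^-0.21. Setting 0.79·148·t^-0.21 = 148·t^0.79/(2.85+t) gives 0.79(2.85+t) = t, so 0.21·t = 0.79×2.85.
t* = 0.79×2.85/0.21 = 10.72 min.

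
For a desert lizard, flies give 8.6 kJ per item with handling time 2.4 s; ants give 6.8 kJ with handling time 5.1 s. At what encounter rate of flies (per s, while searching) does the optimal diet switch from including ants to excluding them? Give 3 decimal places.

0.247 per s

Drop ants once their profitability E₂/h₂ falls below the rate achievable on flies alone: E₂/h₂ = λE₁/(1 + λh₁).
Solve for λ: λE₁h₂ = E₂(1 + λh₁) → λ(E₁h₂ − E₂h₁) = E₂ → λ = E₂/(E₁h₂ − E₂h₁).
λ = 6.8/(8.6×5.1 − 6.8×2.4) = 6.8/27.54 = 0.2469 per s.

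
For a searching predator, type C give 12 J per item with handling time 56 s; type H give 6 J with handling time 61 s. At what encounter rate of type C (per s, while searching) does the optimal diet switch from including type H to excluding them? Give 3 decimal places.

0.015 per s

At the threshold, the rate on type C alone equals the profitability of type H: λ·12/(1 + λ·56) = 6/61 = 0.09836.
Rearranging, λ(12 − 0.09836×56) = 0.09836, so λ = 0.09836/6.492 = 0.01515 per s.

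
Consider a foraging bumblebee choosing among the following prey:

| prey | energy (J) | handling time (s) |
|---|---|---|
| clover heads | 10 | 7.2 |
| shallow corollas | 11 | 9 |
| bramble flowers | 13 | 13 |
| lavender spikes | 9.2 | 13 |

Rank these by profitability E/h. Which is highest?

clover heads

In descending order of E/h:
clover heads: 10/7.2 = 1.39 J/s
shallow corollas: 11/9 = 1.22 J/s
bramble flowers: 13/13 = 1 J/s
lavender spikes: 9.2/13 = 0.708 J/s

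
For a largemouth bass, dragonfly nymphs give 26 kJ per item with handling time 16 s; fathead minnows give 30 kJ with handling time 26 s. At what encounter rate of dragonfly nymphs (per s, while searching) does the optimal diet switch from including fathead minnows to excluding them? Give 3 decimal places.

Drop fathead minnows once their profitability E₂/h₂ falls below the rate achievable on dragonfly nymphs alone: E₂/h₂ = λE₁/(1 + λh₁).
Solve for λ: λE₁h₂ = E₂(1 + λh₁) → λ(E₁h₂ − E₂h₁) = E₂ → λ = E₂/(E₁h₂ − E₂h₁).
λ = 30/(26×26 − 30×16) = 30/196 = 0.1531 per s.

0.153 per s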